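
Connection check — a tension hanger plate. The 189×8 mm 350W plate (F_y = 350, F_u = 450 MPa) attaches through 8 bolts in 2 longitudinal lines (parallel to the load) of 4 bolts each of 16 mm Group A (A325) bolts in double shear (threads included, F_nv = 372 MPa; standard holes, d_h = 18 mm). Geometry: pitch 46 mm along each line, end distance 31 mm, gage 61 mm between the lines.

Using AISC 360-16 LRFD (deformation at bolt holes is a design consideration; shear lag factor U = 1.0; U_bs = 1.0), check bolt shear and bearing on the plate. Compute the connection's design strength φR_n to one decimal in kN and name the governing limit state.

Bolt shear: A_b = π(16)²/4 = 201.06 mm². φR_n = 0.75 × 372 × 201.06 × 8 × 2 = 897.5 kN.
Bearing (8 mm plate, F_u = 450 MPa): end bolts L_c = 31 − 18/2 = 22, R_n = min(1.2×22×8×450, 2.4×16×8×450) = 95.04 kN/bolt; interior L_c = 46 − 18 = 28, R_n = 120.96 kN/bolt. φR_n = 0.75 × (2×95.04 + 6×120.96) = 686.9 kN.
Governing: min(897.5, 686.9) = 686.9 kN → bearing.

686.9 kN (bearing governs)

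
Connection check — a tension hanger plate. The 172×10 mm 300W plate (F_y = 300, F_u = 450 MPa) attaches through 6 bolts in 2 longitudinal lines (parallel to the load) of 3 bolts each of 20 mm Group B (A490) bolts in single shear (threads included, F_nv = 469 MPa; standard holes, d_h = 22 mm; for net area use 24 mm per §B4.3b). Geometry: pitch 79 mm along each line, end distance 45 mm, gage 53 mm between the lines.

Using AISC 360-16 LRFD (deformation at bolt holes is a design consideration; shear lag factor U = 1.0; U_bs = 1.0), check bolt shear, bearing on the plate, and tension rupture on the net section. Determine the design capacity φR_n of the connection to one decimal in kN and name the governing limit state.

Bolt shear: A_b = π(20)²/4 = 314.16 mm². φR_n = 0.75 × 469 × 314.16 × 6 × 1 = 663.0 kN.
Bearing (10 mm plate, F_u = 450 MPa): end bolts L_c = 45 − 22/2 = 34, R_n = min(1.2×34×10×450, 2.4×20×10×450) = 183.6 kN/bolt; interior L_c = 79 − 22 = 57, R_n = 216 kN/bolt. φR_n = 0.75 × (2×183.6 + 4×216) = 923.4 kN.
Tension rupture (net): A_n = (172 − 2×24)×10 = 1240 mm² (U = 1.0, A_e = A_n). φR_n = 0.75 × 450 × 1240 = 418.5 kN.
Governing: min(663.0, 923.4, 418.5) = 418.5 kN → net-section rupture.

418.5 kN (net-section rupture governs)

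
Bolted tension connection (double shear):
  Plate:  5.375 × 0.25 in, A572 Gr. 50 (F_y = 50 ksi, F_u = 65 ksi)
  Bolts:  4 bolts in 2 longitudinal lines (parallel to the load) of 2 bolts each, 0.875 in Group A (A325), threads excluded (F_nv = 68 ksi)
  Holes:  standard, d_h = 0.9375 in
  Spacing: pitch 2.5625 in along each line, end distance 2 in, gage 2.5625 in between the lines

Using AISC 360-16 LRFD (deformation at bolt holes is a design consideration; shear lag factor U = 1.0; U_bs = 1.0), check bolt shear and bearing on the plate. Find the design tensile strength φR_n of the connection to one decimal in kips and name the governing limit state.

Bolt shear: A_b = π(0.875)²/4 = 0.60132 in². φR_n = 0.75 × 68 × 0.60132 × 4 × 2 = 245.3 kips.
Bearing (0.25 in plate, F_u = 65 ksi): end bolts L_c = 2 − 0.9375/2 = 1.53125, R_n = min(1.2×1.53125×0.25×65, 2.4×0.875×0.25×65) = 29.859 kips/bolt; interior L_c = 2.5625 − 0.9375 = 1.625, R_n = 31.688 kips/bolt. φR_n = 0.75 × (2×29.859 + 2×31.688) = 92.3 kips.
Governing: min(245.3, 92.3) = 92.3 kips → bearing.

92.3 kips (bearing governs)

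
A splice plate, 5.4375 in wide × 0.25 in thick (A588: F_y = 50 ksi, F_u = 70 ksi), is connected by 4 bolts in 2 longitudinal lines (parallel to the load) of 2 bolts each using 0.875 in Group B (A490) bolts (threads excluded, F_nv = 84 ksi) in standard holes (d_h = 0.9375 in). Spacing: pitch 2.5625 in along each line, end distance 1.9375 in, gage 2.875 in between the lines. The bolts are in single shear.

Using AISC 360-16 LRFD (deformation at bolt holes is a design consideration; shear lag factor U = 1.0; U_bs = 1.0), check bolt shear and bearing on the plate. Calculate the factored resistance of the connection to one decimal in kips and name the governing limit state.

Bolt shear: A_b = π(0.875)²/4 = 0.60132 in². φR_n = 0.75 × 84 × 0.60132 × 4 × 1 = 151.5 kips.
Bearing (0.25 in plate, F_u = 70 ksi): end bolts L_c = 1.9375 − 0.9375/2 = 1.46875, R_n = min(1.2×1.46875×0.25×70, 2.4×0.875×0.25×70) = 30.844 kips/bolt; interior L_c = 2.5625 − 0.9375 = 1.625, R_n = 34.125 kips/bolt. φR_n = 0.75 × (2×30.844 + 2×34.125) = 97.5 kips.
Governing: min(151.5, 97.5) = 97.5 kips → bearing.

97.5 kips (bearing governs)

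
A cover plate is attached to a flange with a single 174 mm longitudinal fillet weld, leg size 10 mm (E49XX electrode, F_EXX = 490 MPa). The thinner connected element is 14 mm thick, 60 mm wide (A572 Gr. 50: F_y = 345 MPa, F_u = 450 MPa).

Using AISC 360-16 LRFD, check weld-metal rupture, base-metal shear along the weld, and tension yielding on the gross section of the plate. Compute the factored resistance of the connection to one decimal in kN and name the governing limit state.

260.8 kN (gross-section yield governs)

Weld metal: throat = 0.707×10 = 7.07 mm, L = 174 mm. φR_n = 0.75 × 0.6 × 490 × 7.07 × 174 = 271.3 kN.
Base metal shear (14 mm plate): yield φR_n = 1.0×0.6×345×14×174 = 504.3 kN; rupture φR_n = 0.75×0.6×450×14×174 = 493.3 kN; take 493.3 kN (rupture).
Tension yield (gross): A_g = 60×14 = 840 mm². φR_n = 0.90 × 345 × 840 = 260.8 kN.
Governing: min(271.3, 493.3, 260.8) = 260.8 kN → gross-section yield.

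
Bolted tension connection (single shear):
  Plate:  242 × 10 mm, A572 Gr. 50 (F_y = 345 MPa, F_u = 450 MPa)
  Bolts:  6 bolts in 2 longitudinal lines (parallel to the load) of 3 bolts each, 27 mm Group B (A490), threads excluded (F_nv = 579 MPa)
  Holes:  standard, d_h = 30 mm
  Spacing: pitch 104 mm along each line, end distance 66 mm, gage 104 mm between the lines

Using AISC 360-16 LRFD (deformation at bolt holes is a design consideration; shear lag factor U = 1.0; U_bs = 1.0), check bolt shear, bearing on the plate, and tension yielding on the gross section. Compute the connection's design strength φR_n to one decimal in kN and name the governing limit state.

751.4 kN (gross-section yield governs)

Bolt shear: A_b = π(27)²/4 = 572.56 mm². φR_n = 0.75 × 579 × 572.56 × 6 × 1 = 1491.8 kN.
Bearing (10 mm plate, F_u = 450 MPa): end bolts L_c = 66 − 30/2 = 51, R_n = min(1.2×51×10×450, 2.4×27×10×450) = 275.4 kN/bolt; interior L_c = 104 − 30 = 74, R_n = 291.6 kN/bolt. φR_n = 0.75 × (2×275.4 + 4×291.6) = 1287.9 kN.
Tension yield (gross): A_g = 242×10 = 2420 mm². φR_n = 0.90 × 345 × 2420 = 751.4 kN.
Governing: min(1491.8, 1287.9, 751.4) = 751.4 kN → gross-section yield.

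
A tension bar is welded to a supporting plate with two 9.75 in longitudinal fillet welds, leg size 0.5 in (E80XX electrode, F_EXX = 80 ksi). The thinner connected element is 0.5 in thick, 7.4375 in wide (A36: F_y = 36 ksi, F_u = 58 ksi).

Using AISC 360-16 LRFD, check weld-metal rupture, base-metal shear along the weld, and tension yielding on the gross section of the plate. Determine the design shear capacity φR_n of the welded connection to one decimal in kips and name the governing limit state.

Weld metal: throat = 0.707×0.5 = 0.3535 in, L = 2×9.75 = 19.5 in. φR_n = 0.75 × 0.6 × 80 × 0.3535 × 19.5 = 248.2 kips.
Base metal shear (0.5 in plate): yield φR_n = 1.0×0.6×36×0.5×19.5 = 210.6 kips; rupture φR_n = 0.75×0.6×58×0.5×19.5 = 254.5 kips; take 210.6 kips (yield).
Tension yield (gross): A_g = 7.4375×0.5 = 3.7188 in². φR_n = 0.90 × 36 × 3.7188 = 120.5 kips.
Governing: min(248.2, 210.6, 120.5) = 120.5 kips → gross-section yield.

120.5 kips (gross-section yield governs)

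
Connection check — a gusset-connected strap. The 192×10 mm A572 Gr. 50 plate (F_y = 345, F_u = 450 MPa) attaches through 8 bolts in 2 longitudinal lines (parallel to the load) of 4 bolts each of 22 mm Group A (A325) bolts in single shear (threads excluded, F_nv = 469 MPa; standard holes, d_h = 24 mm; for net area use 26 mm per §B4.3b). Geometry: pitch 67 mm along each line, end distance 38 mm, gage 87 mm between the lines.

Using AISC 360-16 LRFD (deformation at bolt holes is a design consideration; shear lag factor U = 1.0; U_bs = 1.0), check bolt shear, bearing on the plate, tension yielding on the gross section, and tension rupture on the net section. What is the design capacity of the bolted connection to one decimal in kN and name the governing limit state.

472.5 kN (net-section rupture governs)

Bolt shear: A_b = π(22)²/4 = 380.13 mm². φR_n = 0.75 × 469 × 380.13 × 8 × 1 = 1069.7 kN.
Bearing (10 mm plate, F_u = 450 MPa): end bolts L_c = 38 − 24/2 = 26, R_n = min(1.2×26×10×450, 2.4×22×10×450) = 140.4 kN/bolt; interior L_c = 67 − 24 = 43, R_n = 232.2 kN/bolt. φR_n = 0.75 × (2×140.4 + 6×232.2) = 1255.5 kN.
Tension yield (gross): A_g = 192×10 = 1920 mm². φR_n = 0.90 × 345 × 1920 = 596.2 kN.
Tension rupture (net): A_n = (192 − 2×26)×10 = 1400 mm² (U = 1.0, A_e = A_n). φR_n = 0.75 × 450 × 1400 = 472.5 kN.
Governing: min(1069.7, 1255.5, 596.2, 472.5) = 472.5 kN → net-section rupture.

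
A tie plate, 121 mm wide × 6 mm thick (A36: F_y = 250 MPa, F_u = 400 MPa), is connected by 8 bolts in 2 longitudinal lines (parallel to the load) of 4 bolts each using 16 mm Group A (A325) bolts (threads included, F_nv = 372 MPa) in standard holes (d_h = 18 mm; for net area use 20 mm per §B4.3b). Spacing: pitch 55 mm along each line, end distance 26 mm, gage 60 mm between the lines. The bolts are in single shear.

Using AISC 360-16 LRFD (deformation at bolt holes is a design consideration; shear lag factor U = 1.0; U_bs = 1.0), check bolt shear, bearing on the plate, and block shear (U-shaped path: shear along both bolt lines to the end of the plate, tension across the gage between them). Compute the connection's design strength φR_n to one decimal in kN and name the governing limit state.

329.9 kN (block shear governs)

Bolt shear: A_b = π(16)²/4 = 201.06 mm². φR_n = 0.75 × 372 × 201.06 × 8 × 1 = 448.8 kN.
Bearing (6 mm plate, F_u = 400 MPa): end bolts L_c = 26 − 18/2 = 17, R_n = min(1.2×17×6×400, 2.4×16×6×400) = 48.96 kN/bolt; interior L_c = 55 − 18 = 37, R_n = 92.16 kN/bolt. φR_n = 0.75 × (2×48.96 + 6×92.16) = 488.2 kN.
Block shear: shear path 2×[26+3×55] = 2×191 mm, A_gv = 2292, A_nv = 2×(191 − 3.5×20)×6 = 1452 mm²; tension across gage: (60 − 1×20)×6 = 240 mm². R_n = min(0.6×400×1452, 0.6×250×2292) + 1.0×400×240 = min(348.48, 343.8) + 96 = 439.8 kN. φR_n = 0.75 × 439.8 = 329.9 kN.
Governing: min(448.8, 488.2, 329.9) = 329.9 kN → block shear.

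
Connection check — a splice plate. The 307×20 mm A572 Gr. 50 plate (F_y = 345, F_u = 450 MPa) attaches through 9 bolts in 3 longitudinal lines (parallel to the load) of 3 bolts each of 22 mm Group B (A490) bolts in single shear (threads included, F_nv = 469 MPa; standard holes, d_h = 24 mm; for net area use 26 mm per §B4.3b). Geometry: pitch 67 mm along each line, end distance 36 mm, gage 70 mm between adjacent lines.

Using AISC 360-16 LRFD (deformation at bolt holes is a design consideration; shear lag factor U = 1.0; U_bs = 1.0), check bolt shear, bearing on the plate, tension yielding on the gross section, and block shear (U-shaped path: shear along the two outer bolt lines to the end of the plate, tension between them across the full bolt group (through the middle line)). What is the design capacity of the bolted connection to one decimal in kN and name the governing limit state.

1203.4 kN (bolt shear governs)

Bolt shear: A_b = π(22)²/4 = 380.13 mm². φR_n = 0.75 × 469 × 380.13 × 9 × 1 = 1203.4 kN.
Bearing (20 mm plate, F_u = 450 MPa): end bolts L_c = 36 − 24/2 = 24, R_n = min(1.2×24×20×450, 2.4×22×20×450) = 259.2 kN/bolt; interior L_c = 67 − 24 = 43, R_n = 464.4 kN/bolt. φR_n = 0.75 × (3×259.2 + 6×464.4) = 2673.0 kN.
Tension yield (gross): A_g = 307×20 = 6140 mm². φR_n = 0.90 × 345 × 6140 = 1906.5 kN.
Block shear: shear path 2×[36+2×67] = 2×170 mm, A_gv = 6800, A_nv = 2×(170 − 2.5×26)×20 = 4200 mm²; tension across gage: (140 − 2×26)×20 = 1760 mm². R_n = min(0.6×450×4200, 0.6×345×6800) + 1.0×450×1760 = min(1134, 1407.6) + 792 = 1926 kN. φR_n = 0.75 × 1926 = 1444.5 kN.
Governing: min(1203.4, 2673.0, 1906.5, 1444.5) = 1203.4 kN → bolt shear.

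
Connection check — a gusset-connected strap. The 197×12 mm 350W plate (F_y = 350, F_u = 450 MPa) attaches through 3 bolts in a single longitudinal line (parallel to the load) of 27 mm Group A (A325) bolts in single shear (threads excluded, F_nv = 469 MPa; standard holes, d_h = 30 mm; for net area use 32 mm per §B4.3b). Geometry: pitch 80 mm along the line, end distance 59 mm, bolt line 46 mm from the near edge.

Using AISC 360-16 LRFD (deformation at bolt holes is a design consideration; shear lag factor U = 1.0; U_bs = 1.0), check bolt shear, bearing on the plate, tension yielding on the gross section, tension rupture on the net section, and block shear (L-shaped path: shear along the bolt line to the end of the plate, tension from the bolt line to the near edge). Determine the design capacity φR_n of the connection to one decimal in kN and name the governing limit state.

Bolt shear: A_b = π(27)²/4 = 572.56 mm². φR_n = 0.75 × 469 × 572.56 × 3 × 1 = 604.2 kN.
Bearing (12 mm plate, F_u = 450 MPa): end bolts L_c = 59 − 30/2 = 44, R_n = min(1.2×44×12×450, 2.4×27×12×450) = 285.12 kN/bolt; interior L_c = 80 − 30 = 50, R_n = 324 kN/bolt. φR_n = 0.75 × (1×285.12 + 2×324) = 699.8 kN.
Tension yield (gross): A_g = 197×12 = 2364 mm². φR_n = 0.90 × 350 × 2364 = 744.7 kN.
Tension rupture (net): A_n = (197 − 1×32)×12 = 1980 mm² (U = 1.0, A_e = A_n). φR_n = 0.75 × 450 × 1980 = 668.3 kN.
Block shear: shear path 1×[59+2×80] = 1×219 mm, A_gv = 2628, A_nv = 1×(219 − 2.5×32)×12 = 1668 mm²; tension to near edge: (46 − 0.5×32)×12 = 360 mm². R_n = min(0.6×450×1668, 0.6×350×2628) + 1.0×450×360 = min(450.36, 551.88) + 162 = 612.36 kN. φR_n = 0.75 × 612.36 = 459.3 kN.
Governing: min(604.2, 699.8, 744.7, 668.3, 459.3) = 459.3 kN → block shear.

459.3 kN (block shear governs)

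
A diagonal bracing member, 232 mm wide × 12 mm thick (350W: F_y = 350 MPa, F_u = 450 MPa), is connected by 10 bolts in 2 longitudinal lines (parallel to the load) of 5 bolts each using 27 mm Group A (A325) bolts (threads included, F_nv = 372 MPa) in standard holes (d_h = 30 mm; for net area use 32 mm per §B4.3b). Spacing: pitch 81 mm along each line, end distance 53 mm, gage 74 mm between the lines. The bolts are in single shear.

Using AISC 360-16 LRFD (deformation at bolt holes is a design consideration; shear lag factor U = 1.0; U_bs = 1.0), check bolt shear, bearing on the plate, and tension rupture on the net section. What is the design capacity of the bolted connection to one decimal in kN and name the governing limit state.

680.4 kN (net-section rupture governs)

Bolt shear: A_b = π(27)²/4 = 572.56 mm². φR_n = 0.75 × 372 × 572.56 × 10 × 1 = 1597.4 kN.
Bearing (12 mm plate, F_u = 450 MPa): end bolts L_c = 53 − 30/2 = 38, R_n = min(1.2×38×12×450, 2.4×27×12×450) = 246.24 kN/bolt; interior L_c = 81 − 30 = 51, R_n = 330.48 kN/bolt. φR_n = 0.75 × (2×246.24 + 8×330.48) = 2352.2 kN.
Tension rupture (net): A_n = (232 − 2×32)×12 = 2016 mm² (U = 1.0, A_e = A_n). φR_n = 0.75 × 450 × 2016 = 680.4 kN.
Governing: min(1597.4, 2352.2, 680.4) = 680.4 kN → net-section rupture.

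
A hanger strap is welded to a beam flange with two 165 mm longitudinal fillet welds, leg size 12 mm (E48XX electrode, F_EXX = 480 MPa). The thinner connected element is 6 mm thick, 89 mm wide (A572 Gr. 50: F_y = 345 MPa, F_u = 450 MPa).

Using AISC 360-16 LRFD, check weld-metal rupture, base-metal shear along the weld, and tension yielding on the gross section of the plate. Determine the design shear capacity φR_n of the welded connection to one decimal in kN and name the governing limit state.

Weld metal: throat = 0.707×12 = 8.484 mm, L = 2×165 = 330 mm. φR_n = 0.75 × 0.6 × 480 × 8.484 × 330 = 604.7 kN.
Base metal shear (6 mm plate): yield φR_n = 1.0×0.6×345×6×330 = 409.9 kN; rupture φR_n = 0.75×0.6×450×6×330 = 401.0 kN; take 401.0 kN (rupture).
Tension yield (gross): A_g = 89×6 = 534 mm². φR_n = 0.90 × 345 × 534 = 165.8 kN.
Governing: min(604.7, 401.0, 165.8) = 165.8 kN → gross-section yield.

165.8 kN (gross-section yield governs)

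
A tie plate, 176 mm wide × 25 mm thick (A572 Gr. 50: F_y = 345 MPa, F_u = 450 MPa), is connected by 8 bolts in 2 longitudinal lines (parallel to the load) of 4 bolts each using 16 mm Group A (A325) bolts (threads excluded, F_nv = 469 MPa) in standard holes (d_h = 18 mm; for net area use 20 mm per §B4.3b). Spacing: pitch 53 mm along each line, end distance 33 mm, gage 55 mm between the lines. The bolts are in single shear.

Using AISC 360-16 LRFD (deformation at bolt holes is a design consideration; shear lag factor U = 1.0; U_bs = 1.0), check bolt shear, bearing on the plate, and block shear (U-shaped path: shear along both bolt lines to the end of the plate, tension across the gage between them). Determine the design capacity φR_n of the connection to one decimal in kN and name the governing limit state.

565.8 kN (bolt shear governs)

Bolt shear: A_b = π(16)²/4 = 201.06 mm². φR_n = 0.75 × 469 × 201.06 × 8 × 1 = 565.8 kN.
Bearing (25 mm plate, F_u = 450 MPa): end bolts L_c = 33 − 18/2 = 24, R_n = min(1.2×24×25×450, 2.4×16×25×450) = 324 kN/bolt; interior L_c = 53 − 18 = 35, R_n = 432 kN/bolt. φR_n = 0.75 × (2×324 + 6×432) = 2430.0 kN.
Block shear: shear path 2×[33+3×53] = 2×192 mm, A_gv = 9600, A_nv = 2×(192 − 3.5×20)×25 = 6100 mm²; tension across gage: (55 − 1×20)×25 = 875 mm². R_n = min(0.6×450×6100, 0.6×345×9600) + 1.0×450×875 = min(1647, 1987.2) + 393.75 = 2040.8 kN. φR_n = 0.75 × 2040.8 = 1530.6 kN.
Governing: min(565.8, 2430.0, 1530.6) = 565.8 kN → bolt shear.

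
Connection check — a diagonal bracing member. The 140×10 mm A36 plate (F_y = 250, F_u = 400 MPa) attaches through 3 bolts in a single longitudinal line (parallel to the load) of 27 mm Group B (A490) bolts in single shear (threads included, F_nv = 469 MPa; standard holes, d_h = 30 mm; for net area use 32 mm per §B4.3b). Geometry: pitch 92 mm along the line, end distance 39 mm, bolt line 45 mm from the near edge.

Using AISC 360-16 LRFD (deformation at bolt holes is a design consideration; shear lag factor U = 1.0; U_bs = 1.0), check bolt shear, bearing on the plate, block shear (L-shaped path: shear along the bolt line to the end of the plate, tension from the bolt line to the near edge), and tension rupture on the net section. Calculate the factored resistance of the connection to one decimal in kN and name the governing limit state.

324.0 kN (net-section rupture governs)

Bolt shear: A_b = π(27)²/4 = 572.56 mm². φR_n = 0.75 × 469 × 572.56 × 3 × 1 = 604.2 kN.
Bearing (10 mm plate, F_u = 400 MPa): end bolts L_c = 39 − 30/2 = 24, R_n = min(1.2×24×10×400, 2.4×27×10×400) = 115.2 kN/bolt; interior L_c = 92 − 30 = 62, R_n = 259.2 kN/bolt. φR_n = 0.75 × (1×115.2 + 2×259.2) = 475.2 kN.
Block shear: shear path 1×[39+2×92] = 1×223 mm, A_gv = 2230, A_nv = 1×(223 − 2.5×32)×10 = 1430 mm²; tension to near edge: (45 − 0.5×32)×10 = 290 mm². R_n = min(0.6×400×1430, 0.6×250×2230) + 1.0×400×290 = min(343.2, 334.5) + 116 = 450.5 kN. φR_n = 0.75 × 450.5 = 337.9 kN.
Tension rupture (net): A_n = (140 − 1×32)×10 = 1080 mm² (U = 1.0, A_e = A_n). φR_n = 0.75 × 400 × 1080 = 324.0 kN.
Governing: min(604.2, 475.2, 337.9, 324.0) = 324.0 kN → net-section rupture.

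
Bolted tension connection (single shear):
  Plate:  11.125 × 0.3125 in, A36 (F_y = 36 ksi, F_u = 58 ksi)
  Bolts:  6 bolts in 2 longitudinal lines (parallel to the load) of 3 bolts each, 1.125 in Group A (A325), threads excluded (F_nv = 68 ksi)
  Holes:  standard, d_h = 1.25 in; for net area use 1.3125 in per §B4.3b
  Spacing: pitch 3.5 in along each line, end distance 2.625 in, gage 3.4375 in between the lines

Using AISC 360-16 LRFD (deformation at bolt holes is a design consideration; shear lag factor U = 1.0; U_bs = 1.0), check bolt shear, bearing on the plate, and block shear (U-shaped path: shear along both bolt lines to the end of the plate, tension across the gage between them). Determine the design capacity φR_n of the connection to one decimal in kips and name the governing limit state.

126.3 kips (block shear governs)

Bolt shear: A_b = π(1.125)²/4 = 0.99402 in². φR_n = 0.75 × 68 × 0.99402 × 6 × 1 = 304.2 kips.
Bearing (0.3125 in plate, F_u = 58 ksi): end bolts L_c = 2.625 − 1.25/2 = 2, R_n = min(1.2×2×0.3125×58, 2.4×1.125×0.3125×58) = 43.5 kips/bolt; interior L_c = 3.5 − 1.25 = 2.25, R_n = 48.938 kips/bolt. φR_n = 0.75 × (2×43.5 + 4×48.938) = 212.1 kips.
Block shear: shear path 2×[2.625+2×3.5] = 2×9.625 in, A_gv = 6.0156, A_nv = 2×(9.625 − 2.5×1.3125)×0.3125 = 3.9648 in²; tension across gage: (3.4375 − 1×1.3125)×0.3125 = 0.66406 in². R_n = min(0.6×58×3.9648, 0.6×36×6.0156) + 1.0×58×0.66406 = min(137.98, 129.94) + 38.515 = 168.46 kips. φR_n = 0.75 × 168.46 = 126.3 kips.
Governing: min(304.2, 212.1, 126.3) = 126.3 kips → block shear.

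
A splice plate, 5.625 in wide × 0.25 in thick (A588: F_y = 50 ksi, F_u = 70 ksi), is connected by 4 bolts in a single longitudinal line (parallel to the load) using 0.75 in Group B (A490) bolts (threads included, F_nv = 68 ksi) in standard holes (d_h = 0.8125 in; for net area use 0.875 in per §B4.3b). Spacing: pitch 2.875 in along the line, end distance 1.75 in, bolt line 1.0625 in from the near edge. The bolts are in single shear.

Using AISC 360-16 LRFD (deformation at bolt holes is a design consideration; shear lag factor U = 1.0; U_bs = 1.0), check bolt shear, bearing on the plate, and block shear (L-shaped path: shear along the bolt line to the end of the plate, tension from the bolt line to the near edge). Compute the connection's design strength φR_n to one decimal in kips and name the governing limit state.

Bolt shear: A_b = π(0.75)²/4 = 0.44179 in². φR_n = 0.75 × 68 × 0.44179 × 4 × 1 = 90.1 kips.
Bearing (0.25 in plate, F_u = 70 ksi): end bolts L_c = 1.75 − 0.8125/2 = 1.34375, R_n = min(1.2×1.34375×0.25×70, 2.4×0.75×0.25×70) = 28.219 kips/bolt; interior L_c = 2.875 − 0.8125 = 2.0625, R_n = 31.5 kips/bolt. φR_n = 0.75 × (1×28.219 + 3×31.5) = 92.0 kips.
Block shear: shear path 1×[1.75+3×2.875] = 1×10.375 in, A_gv = 2.5938, A_nv = 1×(10.375 − 3.5×0.875)×0.25 = 1.8281 in²; tension to near edge: (1.0625 − 0.5×0.875)×0.25 = 0.15625 in². R_n = min(0.6×70×1.8281, 0.6×50×2.5938) + 1.0×70×0.15625 = min(76.78, 77.814) + 10.938 = 87.718 kips. φR_n = 0.75 × 87.718 = 65.8 kips.
Governing: min(90.1, 92.0, 65.8) = 65.8 kips → block shear.

65.8 kips (block shear governs)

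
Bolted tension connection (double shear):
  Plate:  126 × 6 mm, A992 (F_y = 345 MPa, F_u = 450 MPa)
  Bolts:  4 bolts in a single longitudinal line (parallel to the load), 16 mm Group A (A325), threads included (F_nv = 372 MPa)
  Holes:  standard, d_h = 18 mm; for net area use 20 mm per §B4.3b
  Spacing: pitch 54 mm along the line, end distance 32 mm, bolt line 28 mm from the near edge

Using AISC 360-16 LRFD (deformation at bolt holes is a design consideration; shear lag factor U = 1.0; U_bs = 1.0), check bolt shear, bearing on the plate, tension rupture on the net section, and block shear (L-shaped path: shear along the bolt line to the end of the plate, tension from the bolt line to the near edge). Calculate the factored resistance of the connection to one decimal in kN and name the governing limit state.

187.1 kN (block shear governs)

Bolt shear: A_b = π(16)²/4 = 201.06 mm². φR_n = 0.75 × 372 × 201.06 × 4 × 2 = 448.8 kN.
Bearing (6 mm plate, F_u = 450 MPa): end bolts L_c = 32 − 18/2 = 23, R_n = min(1.2×23×6×450, 2.4×16×6×450) = 74.52 kN/bolt; interior L_c = 54 − 18 = 36, R_n = 103.68 kN/bolt. φR_n = 0.75 × (1×74.52 + 3×103.68) = 289.2 kN.
Tension rupture (net): A_n = (126 − 1×20)×6 = 636 mm² (U = 1.0, A_e = A_n). φR_n = 0.75 × 450 × 636 = 214.7 kN.
Block shear: shear path 1×[32+3×54] = 1×194 mm, A_gv = 1164, A_nv = 1×(194 − 3.5×20)×6 = 744 mm²; tension to near edge: (28 − 0.5×20)×6 = 108 mm². R_n = min(0.6×450×744, 0.6×345×1164) + 1.0×450×108 = min(200.88, 240.95) + 48.6 = 249.48 kN. φR_n = 0.75 × 249.48 = 187.1 kN.
Governing: min(448.8, 289.2, 214.7, 187.1) = 187.1 kN → block shear.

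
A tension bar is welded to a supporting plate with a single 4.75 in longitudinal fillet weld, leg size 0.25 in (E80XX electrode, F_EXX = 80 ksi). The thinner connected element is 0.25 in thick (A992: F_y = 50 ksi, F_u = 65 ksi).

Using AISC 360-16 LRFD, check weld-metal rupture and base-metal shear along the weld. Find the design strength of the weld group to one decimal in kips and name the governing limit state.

Weld metal: throat = 0.707×0.25 = 0.17675 in, L = 4.75 in. φR_n = 0.75 × 0.6 × 80 × 0.17675 × 4.75 = 30.2 kips.
Base metal shear (0.25 in plate): yield φR_n = 1.0×0.6×50×0.25×4.75 = 35.6 kips; rupture φR_n = 0.75×0.6×65×0.25×4.75 = 34.7 kips; take 34.7 kips (rupture).
Governing: min(30.2, 34.7) = 30.2 kips → weld metal.

30.2 kips (weld metal governs)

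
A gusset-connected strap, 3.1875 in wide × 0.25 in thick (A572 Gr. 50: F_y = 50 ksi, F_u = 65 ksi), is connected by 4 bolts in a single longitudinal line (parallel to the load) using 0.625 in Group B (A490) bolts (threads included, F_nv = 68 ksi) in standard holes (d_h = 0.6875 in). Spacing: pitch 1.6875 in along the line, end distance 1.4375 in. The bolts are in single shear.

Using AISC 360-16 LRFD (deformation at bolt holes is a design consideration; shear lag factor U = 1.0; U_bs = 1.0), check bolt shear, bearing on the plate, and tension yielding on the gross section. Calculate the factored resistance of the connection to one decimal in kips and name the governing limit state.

Bolt shear: A_b = π(0.625)²/4 = 0.3068 in². φR_n = 0.75 × 68 × 0.3068 × 4 × 1 = 62.6 kips.
Bearing (0.25 in plate, F_u = 65 ksi): end bolts L_c = 1.4375 − 0.6875/2 = 1.09375, R_n = min(1.2×1.09375×0.25×65, 2.4×0.625×0.25×65) = 21.328 kips/bolt; interior L_c = 1.6875 − 0.6875 = 1, R_n = 19.5 kips/bolt. φR_n = 0.75 × (1×21.328 + 3×19.5) = 59.9 kips.
Tension yield (gross): A_g = 3.1875×0.25 = 0.79688 in². φR_n = 0.90 × 50 × 0.79688 = 35.9 kips.
Governing: min(62.6, 59.9, 35.9) = 35.9 kips → gross-section yield.

35.9 kips (gross-section yield governs)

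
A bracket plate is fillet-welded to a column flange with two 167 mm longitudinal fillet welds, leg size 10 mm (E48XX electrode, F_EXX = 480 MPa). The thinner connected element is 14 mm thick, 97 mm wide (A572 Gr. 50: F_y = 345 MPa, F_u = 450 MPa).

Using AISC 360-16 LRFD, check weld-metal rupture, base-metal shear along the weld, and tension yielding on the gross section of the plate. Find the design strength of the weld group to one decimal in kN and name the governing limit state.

421.7 kN (gross-section yield governs)

Weld metal: throat = 0.707×10 = 7.07 mm, L = 2×167 = 334 mm. φR_n = 0.75 × 0.6 × 480 × 7.07 × 334 = 510.1 kN.
Base metal shear (14 mm plate): yield φR_n = 1.0×0.6×345×14×334 = 967.9 kN; rupture φR_n = 0.75×0.6×450×14×334 = 946.9 kN; take 946.9 kN (rupture).
Tension yield (gross): A_g = 97×14 = 1358 mm². φR_n = 0.90 × 345 × 1358 = 421.7 kN.
Governing: min(510.1, 946.9, 421.7) = 421.7 kN → gross-section yield.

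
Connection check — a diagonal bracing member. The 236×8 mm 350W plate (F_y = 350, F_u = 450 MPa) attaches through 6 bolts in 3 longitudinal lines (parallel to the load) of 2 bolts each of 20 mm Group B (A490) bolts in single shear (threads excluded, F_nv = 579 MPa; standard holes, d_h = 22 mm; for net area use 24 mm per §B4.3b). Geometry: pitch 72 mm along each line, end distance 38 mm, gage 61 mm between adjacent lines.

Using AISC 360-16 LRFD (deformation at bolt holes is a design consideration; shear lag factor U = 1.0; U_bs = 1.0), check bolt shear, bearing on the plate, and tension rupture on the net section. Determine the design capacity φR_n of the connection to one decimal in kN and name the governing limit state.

Bolt shear: A_b = π(20)²/4 = 314.16 mm². φR_n = 0.75 × 579 × 314.16 × 6 × 1 = 818.5 kN.
Bearing (8 mm plate, F_u = 450 MPa): end bolts L_c = 38 − 22/2 = 27, R_n = min(1.2×27×8×450, 2.4×20×8×450) = 116.64 kN/bolt; interior L_c = 72 − 22 = 50, R_n = 172.8 kN/bolt. φR_n = 0.75 × (3×116.64 + 3×172.8) = 651.2 kN.
Tension rupture (net): A_n = (236 − 3×24)×8 = 1312 mm² (U = 1.0, A_e = A_n). φR_n = 0.75 × 450 × 1312 = 442.8 kN.
Governing: min(818.5, 651.2, 442.8) = 442.8 kN → net-section rupture.

442.8 kN (net-section rupture governs)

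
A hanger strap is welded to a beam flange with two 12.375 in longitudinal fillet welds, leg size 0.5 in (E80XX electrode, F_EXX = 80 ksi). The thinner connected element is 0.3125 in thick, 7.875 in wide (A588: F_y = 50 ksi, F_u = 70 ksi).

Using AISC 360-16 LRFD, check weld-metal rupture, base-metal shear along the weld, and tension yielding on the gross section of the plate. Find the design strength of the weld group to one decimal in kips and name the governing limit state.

Weld metal: throat = 0.707×0.5 = 0.3535 in, L = 2×12.375 = 24.75 in. φR_n = 0.75 × 0.6 × 80 × 0.3535 × 24.75 = 315.0 kips.
Base metal shear (0.3125 in plate): yield φR_n = 1.0×0.6×50×0.3125×24.75 = 232.0 kips; rupture φR_n = 0.75×0.6×70×0.3125×24.75 = 243.6 kips; take 232.0 kips (yield).
Tension yield (gross): A_g = 7.875×0.3125 = 2.4609 in². φR_n = 0.90 × 50 × 2.4609 = 110.7 kips.
Governing: min(315.0, 232.0, 110.7) = 110.7 kips → gross-section yield.

110.7 kips (gross-section yield governs)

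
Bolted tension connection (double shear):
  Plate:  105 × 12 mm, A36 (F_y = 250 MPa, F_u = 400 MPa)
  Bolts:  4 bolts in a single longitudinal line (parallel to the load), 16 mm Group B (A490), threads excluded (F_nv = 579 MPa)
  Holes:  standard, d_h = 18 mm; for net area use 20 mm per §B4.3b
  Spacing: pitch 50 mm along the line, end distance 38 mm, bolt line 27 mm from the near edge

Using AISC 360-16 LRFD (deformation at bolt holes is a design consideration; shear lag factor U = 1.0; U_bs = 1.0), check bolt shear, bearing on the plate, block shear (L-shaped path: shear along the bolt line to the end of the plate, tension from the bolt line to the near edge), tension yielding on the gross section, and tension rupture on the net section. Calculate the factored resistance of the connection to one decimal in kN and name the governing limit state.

283.5 kN (gross-section yield governs)

Bolt shear: A_b = π(16)²/4 = 201.06 mm². φR_n = 0.75 × 579 × 201.06 × 4 × 2 = 698.5 kN.
Bearing (12 mm plate, F_u = 400 MPa): end bolts L_c = 38 − 18/2 = 29, R_n = min(1.2×29×12×400, 2.4×16×12×400) = 167.04 kN/bolt; interior L_c = 50 − 18 = 32, R_n = 184.32 kN/bolt. φR_n = 0.75 × (1×167.04 + 3×184.32) = 540.0 kN.
Block shear: shear path 1×[38+3×50] = 1×188 mm, A_gv = 2256, A_nv = 1×(188 − 3.5×20)×12 = 1416 mm²; tension to near edge: (27 − 0.5×20)×12 = 204 mm². R_n = min(0.6×400×1416, 0.6×250×2256) + 1.0×400×204 = min(339.84, 338.4) + 81.6 = 420 kN. φR_n = 0.75 × 420 = 315.0 kN.
Tension yield (gross): A_g = 105×12 = 1260 mm². φR_n = 0.90 × 250 × 1260 = 283.5 kN.
Tension rupture (net): A_n = (105 − 1×20)×12 = 1020 mm² (U = 1.0, A_e = A_n). φR_n = 0.75 × 400 × 1020 = 306.0 kN.
Governing: min(698.5, 540.0, 315.0, 283.5, 306.0) = 283.5 kN → gross-section yield.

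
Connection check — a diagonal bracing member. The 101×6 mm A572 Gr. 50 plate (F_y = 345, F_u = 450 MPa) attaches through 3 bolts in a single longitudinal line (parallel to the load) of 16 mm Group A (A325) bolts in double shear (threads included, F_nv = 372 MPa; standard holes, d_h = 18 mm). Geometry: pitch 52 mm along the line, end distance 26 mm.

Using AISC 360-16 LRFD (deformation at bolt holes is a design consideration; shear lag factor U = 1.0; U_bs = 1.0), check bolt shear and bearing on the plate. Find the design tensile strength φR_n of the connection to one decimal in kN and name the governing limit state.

Bolt shear: A_b = π(16)²/4 = 201.06 mm². φR_n = 0.75 × 372 × 201.06 × 3 × 2 = 336.6 kN.
Bearing (6 mm plate, F_u = 450 MPa): end bolts L_c = 26 − 18/2 = 17, R_n = min(1.2×17×6×450, 2.4×16×6×450) = 55.08 kN/bolt; interior L_c = 52 − 18 = 34, R_n = 103.68 kN/bolt. φR_n = 0.75 × (1×55.08 + 2×103.68) = 196.8 kN.
Governing: min(336.6, 196.8) = 196.8 kN → bearing.

196.8 kN (bearing governs)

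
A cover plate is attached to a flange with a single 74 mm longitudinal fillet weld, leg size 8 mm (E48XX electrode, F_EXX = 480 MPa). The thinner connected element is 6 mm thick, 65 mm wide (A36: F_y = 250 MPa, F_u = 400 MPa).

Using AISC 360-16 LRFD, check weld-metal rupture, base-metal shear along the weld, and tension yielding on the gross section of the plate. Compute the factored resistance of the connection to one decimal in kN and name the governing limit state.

Weld metal: throat = 0.707×8 = 5.656 mm, L = 74 mm. φR_n = 0.75 × 0.6 × 480 × 5.656 × 74 = 90.4 kN.
Base metal shear (6 mm plate): yield φR_n = 1.0×0.6×250×6×74 = 66.6 kN; rupture φR_n = 0.75×0.6×400×6×74 = 79.9 kN; take 66.6 kN (yield).
Tension yield (gross): A_g = 65×6 = 390 mm². φR_n = 0.90 × 250 × 390 = 87.8 kN.
Governing: min(90.4, 66.6, 87.8) = 66.6 kN → base-metal shear.

66.6 kN (base-metal shear governs)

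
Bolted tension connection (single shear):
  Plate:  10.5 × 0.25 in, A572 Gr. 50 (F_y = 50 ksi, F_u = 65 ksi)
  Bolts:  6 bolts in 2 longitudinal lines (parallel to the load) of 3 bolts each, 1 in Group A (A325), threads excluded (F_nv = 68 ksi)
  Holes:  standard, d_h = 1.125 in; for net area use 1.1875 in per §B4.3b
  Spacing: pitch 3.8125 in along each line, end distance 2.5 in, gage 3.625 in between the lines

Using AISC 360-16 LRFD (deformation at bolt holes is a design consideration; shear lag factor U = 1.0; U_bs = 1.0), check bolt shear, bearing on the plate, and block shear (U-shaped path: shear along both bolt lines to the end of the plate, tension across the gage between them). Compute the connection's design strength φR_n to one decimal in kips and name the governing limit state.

134.4 kips (block shear governs)

Bolt shear: A_b = π(1)²/4 = 0.7854 in². φR_n = 0.75 × 68 × 0.7854 × 6 × 1 = 240.3 kips.
Bearing (0.25 in plate, F_u = 65 ksi): end bolts L_c = 2.5 − 1.125/2 = 1.9375, R_n = min(1.2×1.9375×0.25×65, 2.4×1×0.25×65) = 37.781 kips/bolt; interior L_c = 3.8125 − 1.125 = 2.6875, R_n = 39 kips/bolt. φR_n = 0.75 × (2×37.781 + 4×39) = 173.7 kips.
Block shear: shear path 2×[2.5+2×3.8125] = 2×10.125 in, A_gv = 5.0625, A_nv = 2×(10.125 − 2.5×1.1875)×0.25 = 3.5781 in²; tension across gage: (3.625 − 1×1.1875)×0.25 = 0.60938 in². R_n = min(0.6×65×3.5781, 0.6×50×5.0625) + 1.0×65×0.60938 = min(139.55, 151.88) + 39.61 = 179.16 kips. φR_n = 0.75 × 179.16 = 134.4 kips.
Governing: min(240.3, 173.7, 134.4) = 134.4 kips → block shear.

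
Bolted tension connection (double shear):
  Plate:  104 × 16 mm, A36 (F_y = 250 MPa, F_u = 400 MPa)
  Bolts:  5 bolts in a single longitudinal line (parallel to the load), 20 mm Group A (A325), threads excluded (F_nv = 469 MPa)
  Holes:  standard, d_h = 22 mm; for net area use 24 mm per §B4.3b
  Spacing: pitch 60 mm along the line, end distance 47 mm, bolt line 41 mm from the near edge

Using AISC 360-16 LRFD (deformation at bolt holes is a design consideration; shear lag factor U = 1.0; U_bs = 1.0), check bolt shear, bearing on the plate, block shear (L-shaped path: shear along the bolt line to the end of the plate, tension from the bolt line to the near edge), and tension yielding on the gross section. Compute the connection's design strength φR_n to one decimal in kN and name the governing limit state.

Bolt shear: A_b = π(20)²/4 = 314.16 mm². φR_n = 0.75 × 469 × 314.16 × 5 × 2 = 1105.1 kN.
Bearing (16 mm plate, F_u = 400 MPa): end bolts L_c = 47 − 22/2 = 36, R_n = min(1.2×36×16×400, 2.4×20×16×400) = 276.48 kN/bolt; interior L_c = 60 − 22 = 38, R_n = 291.84 kN/bolt. φR_n = 0.75 × (1×276.48 + 4×291.84) = 1082.9 kN.
Block shear: shear path 1×[47+4×60] = 1×287 mm, A_gv = 4592, A_nv = 1×(287 − 4.5×24)×16 = 2864 mm²; tension to near edge: (41 − 0.5×24)×16 = 464 mm². R_n = min(0.6×400×2864, 0.6×250×4592) + 1.0×400×464 = min(687.36, 688.8) + 185.6 = 872.96 kN. φR_n = 0.75 × 872.96 = 654.7 kN.
Tension yield (gross): A_g = 104×16 = 1664 mm². φR_n = 0.90 × 250 × 1664 = 374.4 kN.
Governing: min(1105.1, 1082.9, 654.7, 374.4) = 374.4 kN → gross-section yield.

374.4 kN (gross-section yield governs)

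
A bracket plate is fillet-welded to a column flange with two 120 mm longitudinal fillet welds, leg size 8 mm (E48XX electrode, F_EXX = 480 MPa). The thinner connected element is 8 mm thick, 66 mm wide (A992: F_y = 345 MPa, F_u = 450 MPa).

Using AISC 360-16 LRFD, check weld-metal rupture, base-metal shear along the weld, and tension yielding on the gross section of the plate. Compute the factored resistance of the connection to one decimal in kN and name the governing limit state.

163.9 kN (gross-section yield governs)

Weld metal: throat = 0.707×8 = 5.656 mm, L = 2×120 = 240 mm. φR_n = 0.75 × 0.6 × 480 × 5.656 × 240 = 293.2 kN.
Base metal shear (8 mm plate): yield φR_n = 1.0×0.6×345×8×240 = 397.4 kN; rupture φR_n = 0.75×0.6×450×8×240 = 388.8 kN; take 388.8 kN (rupture).
Tension yield (gross): A_g = 66×8 = 528 mm². φR_n = 0.90 × 345 × 528 = 163.9 kN.
Governing: min(293.2, 388.8, 163.9) = 163.9 kN → gross-section yield.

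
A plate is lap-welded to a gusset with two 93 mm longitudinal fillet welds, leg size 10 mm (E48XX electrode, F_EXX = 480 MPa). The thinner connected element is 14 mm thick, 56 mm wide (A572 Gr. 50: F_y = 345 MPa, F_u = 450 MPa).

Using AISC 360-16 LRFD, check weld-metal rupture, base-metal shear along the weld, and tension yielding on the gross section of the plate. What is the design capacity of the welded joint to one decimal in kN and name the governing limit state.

Weld metal: throat = 0.707×10 = 7.07 mm, L = 2×93 = 186 mm. φR_n = 0.75 × 0.6 × 480 × 7.07 × 186 = 284.0 kN.
Base metal shear (14 mm plate): yield φR_n = 1.0×0.6×345×14×186 = 539.0 kN; rupture φR_n = 0.75×0.6×450×14×186 = 527.3 kN; take 527.3 kN (rupture).
Tension yield (gross): A_g = 56×14 = 784 mm². φR_n = 0.90 × 345 × 784 = 243.4 kN.
Governing: min(284.0, 527.3, 243.4) = 243.4 kN → gross-section yield.

243.4 kN (gross-section yield governs)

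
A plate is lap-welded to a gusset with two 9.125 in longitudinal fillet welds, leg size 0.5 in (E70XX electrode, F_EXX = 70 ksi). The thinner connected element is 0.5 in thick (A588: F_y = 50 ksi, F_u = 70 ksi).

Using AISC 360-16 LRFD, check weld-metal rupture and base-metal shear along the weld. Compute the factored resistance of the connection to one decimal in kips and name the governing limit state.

Weld metal: throat = 0.707×0.5 = 0.3535 in, L = 2×9.125 = 18.25 in. φR_n = 0.75 × 0.6 × 70 × 0.3535 × 18.25 = 203.2 kips.
Base metal shear (0.5 in plate): yield φR_n = 1.0×0.6×50×0.5×18.25 = 273.8 kips; rupture φR_n = 0.75×0.6×70×0.5×18.25 = 287.4 kips; take 273.8 kips (yield).
Governing: min(203.2, 273.8) = 203.2 kips → weld metal.

203.2 kips (weld metal governs)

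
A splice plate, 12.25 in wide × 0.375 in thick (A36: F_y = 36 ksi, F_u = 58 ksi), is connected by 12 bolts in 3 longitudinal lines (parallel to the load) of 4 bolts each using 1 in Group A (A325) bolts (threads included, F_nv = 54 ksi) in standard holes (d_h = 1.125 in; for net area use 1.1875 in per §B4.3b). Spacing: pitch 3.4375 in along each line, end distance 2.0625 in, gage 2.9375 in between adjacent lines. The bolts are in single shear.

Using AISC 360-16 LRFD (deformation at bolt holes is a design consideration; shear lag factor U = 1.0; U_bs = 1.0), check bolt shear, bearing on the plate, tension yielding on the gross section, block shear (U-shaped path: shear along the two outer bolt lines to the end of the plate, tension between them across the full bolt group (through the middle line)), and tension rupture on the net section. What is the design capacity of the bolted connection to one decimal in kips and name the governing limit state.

141.7 kips (net-section rupture governs)

Bolt shear: A_b = π(1)²/4 = 0.7854 in². φR_n = 0.75 × 54 × 0.7854 × 12 × 1 = 381.7 kips.
Bearing (0.375 in plate, F_u = 58 ksi): end bolts L_c = 2.0625 − 1.125/2 = 1.5, R_n = min(1.2×1.5×0.375×58, 2.4×1×0.375×58) = 39.15 kips/bolt; interior L_c = 3.4375 − 1.125 = 2.3125, R_n = 52.2 kips/bolt. φR_n = 0.75 × (3×39.15 + 9×52.2) = 440.4 kips.
Tension yield (gross): A_g = 12.25×0.375 = 4.5938 in². φR_n = 0.90 × 36 × 4.5938 = 148.8 kips.
Block shear: shear path 2×[2.0625+3×3.4375] = 2×12.375 in, A_gv = 9.2813, A_nv = 2×(12.375 − 3.5×1.1875)×0.375 = 6.1641 in²; tension across gage: (5.875 − 2×1.1875)×0.375 = 1.3125 in². R_n = min(0.6×58×6.1641, 0.6×36×9.2813) + 1.0×58×1.3125 = min(214.51, 200.48) + 76.125 = 276.61 kips. φR_n = 0.75 × 276.61 = 207.5 kips.
Tension rupture (net): A_n = (12.25 − 3×1.1875)×0.375 = 3.2578 in² (U = 1.0, A_e = A_n). φR_n = 0.75 × 58 × 3.2578 = 141.7 kips.
Governing: min(381.7, 440.4, 148.8, 207.5, 141.7) = 141.7 kips → net-section rupture.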